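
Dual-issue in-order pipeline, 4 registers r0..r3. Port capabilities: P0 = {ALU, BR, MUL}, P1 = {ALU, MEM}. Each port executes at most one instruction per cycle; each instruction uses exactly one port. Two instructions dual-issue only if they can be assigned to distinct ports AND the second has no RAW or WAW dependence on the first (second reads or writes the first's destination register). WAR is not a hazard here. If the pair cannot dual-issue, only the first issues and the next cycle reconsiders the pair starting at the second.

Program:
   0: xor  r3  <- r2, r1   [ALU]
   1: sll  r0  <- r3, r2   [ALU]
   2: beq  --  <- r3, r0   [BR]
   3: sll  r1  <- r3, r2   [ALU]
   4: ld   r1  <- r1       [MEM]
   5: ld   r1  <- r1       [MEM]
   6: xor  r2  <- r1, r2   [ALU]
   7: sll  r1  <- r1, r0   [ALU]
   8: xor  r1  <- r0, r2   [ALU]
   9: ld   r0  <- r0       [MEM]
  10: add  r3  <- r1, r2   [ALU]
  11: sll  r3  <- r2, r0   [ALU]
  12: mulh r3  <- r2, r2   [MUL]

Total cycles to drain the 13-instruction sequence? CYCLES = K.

CYCLES = 10

  cy0 -> i0 (xor) RAW r3
  cy1 -> i1 (sll) RAW r0
  cy2 -> i2+i3 (beq;sll) pair
  cy3 -> i4 (ld) no-port MEM/MEM
  cy4 -> i5 (ld) RAW r1
  cy5 -> i6+i7 (xor;sll) pair
  cy6 -> i8+i9 (xor;ld) pair
  cy7 -> i10 (add) WAW r3
  cy8 -> i11 (sll) WAW r3
  cy9 -> i12 (mulh) tail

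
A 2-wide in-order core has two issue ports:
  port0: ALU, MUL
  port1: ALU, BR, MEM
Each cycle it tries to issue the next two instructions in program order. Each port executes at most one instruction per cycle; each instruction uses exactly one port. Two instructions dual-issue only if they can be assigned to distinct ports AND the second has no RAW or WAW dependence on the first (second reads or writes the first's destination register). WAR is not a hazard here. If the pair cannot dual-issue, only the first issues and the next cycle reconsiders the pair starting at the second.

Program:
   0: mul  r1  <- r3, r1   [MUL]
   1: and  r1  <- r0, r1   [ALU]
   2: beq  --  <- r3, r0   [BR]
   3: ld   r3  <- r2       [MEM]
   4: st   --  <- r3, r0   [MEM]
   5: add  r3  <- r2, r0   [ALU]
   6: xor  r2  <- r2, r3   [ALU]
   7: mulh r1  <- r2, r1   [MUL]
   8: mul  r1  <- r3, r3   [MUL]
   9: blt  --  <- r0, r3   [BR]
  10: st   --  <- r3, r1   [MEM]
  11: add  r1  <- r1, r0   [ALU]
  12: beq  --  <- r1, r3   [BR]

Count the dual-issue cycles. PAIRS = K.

PAIRS = 4

0. mul @i0  | RAW+WAW r1
1. and+beq @i1,i2  | dual
2. ld @i3  | no-port MEM/MEM
3. st+add @i4,i5  | dual
4. xor @i6  | RAW r2
5. mulh @i7  | no-port MUL/MUL
6. mul+blt @i8,i9  | dual
7. st+add @i10,i11  | dual
8. beq @i12  | tail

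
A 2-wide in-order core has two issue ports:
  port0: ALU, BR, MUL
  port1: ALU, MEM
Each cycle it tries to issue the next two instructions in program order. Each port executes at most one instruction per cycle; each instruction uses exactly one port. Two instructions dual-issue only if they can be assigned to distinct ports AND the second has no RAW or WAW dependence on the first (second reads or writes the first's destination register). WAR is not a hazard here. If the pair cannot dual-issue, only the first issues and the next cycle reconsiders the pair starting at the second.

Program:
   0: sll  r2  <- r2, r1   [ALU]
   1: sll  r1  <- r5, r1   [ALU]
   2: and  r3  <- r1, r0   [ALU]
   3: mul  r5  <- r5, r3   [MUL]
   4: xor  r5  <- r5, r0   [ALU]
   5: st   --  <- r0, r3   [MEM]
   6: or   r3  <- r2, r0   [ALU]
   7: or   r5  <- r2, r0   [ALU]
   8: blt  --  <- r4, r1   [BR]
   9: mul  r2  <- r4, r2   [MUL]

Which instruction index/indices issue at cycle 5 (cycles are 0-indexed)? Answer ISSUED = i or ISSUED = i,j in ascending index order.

t=0 i0+i1:sll.ALU/sll.ALU ; 2-wide
t=1 i2:and.ALU ; RAW r3
t=2 i3:mul.MUL ; RAW+WAW r5
t=3 i4+i5:xor.ALU/st.MEM ; 2-wide
t=4 i6+i7:or.ALU/or.ALU ; 2-wide
t=5 i8:blt.BR ; no-port BR/MUL
t=6 i9:mul.MUL ; tail

ISSUED = 8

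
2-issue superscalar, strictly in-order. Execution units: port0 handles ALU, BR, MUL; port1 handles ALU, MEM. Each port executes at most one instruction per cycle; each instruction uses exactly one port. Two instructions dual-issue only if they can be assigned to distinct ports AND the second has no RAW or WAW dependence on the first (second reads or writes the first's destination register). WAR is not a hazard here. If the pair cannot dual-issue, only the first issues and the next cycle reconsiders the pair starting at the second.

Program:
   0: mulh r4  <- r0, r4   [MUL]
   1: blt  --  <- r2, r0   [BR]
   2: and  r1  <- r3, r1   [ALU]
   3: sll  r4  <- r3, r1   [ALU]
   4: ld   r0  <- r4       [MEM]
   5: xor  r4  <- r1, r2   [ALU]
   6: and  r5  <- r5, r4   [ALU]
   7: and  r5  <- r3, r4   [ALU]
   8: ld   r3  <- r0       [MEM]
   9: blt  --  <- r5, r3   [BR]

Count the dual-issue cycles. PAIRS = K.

PAIRS = 3

c0: i0 mulh.MUL  no-port MUL/BR
c1: i1&i2 blt.BR/and.ALU  pair
c2: i3 sll.ALU  RAW r4
c3: i4&i5 ld.MEM/xor.ALU  pair
c4: i6 and.ALU  WAW r5
c5: i7&i8 and.ALU/ld.MEM  pair
c6: i9 blt.BR  tail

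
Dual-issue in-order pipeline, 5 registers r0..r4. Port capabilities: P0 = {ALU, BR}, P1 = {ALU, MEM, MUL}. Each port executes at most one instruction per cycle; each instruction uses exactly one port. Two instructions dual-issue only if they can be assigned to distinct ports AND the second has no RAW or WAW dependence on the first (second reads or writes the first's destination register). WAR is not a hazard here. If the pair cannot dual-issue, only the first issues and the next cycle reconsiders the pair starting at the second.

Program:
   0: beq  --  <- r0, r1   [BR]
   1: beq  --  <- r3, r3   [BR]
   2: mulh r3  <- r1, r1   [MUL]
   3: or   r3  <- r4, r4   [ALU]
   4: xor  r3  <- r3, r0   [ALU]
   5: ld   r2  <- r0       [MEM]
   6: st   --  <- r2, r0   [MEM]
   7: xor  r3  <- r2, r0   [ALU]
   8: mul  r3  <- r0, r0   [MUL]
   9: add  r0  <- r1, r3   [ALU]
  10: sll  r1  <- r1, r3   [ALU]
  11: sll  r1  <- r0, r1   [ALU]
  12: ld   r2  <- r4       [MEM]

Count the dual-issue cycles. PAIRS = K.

PAIRS = 5

[0] i0  beq.BR  -- no-port BR/BR
[1] i1/i2  beq.BR mulh.MUL  -- dual
[2] i3  or.ALU  -- RAW+WAW r3
[3] i4/i5  xor.ALU ld.MEM  -- dual
[4] i6/i7  st.MEM xor.ALU  -- dual
[5] i8  mul.MUL  -- RAW r3
[6] i9/i10  add.ALU sll.ALU  -- dual
[7] i11/i12  sll.ALU ld.MEM  -- dual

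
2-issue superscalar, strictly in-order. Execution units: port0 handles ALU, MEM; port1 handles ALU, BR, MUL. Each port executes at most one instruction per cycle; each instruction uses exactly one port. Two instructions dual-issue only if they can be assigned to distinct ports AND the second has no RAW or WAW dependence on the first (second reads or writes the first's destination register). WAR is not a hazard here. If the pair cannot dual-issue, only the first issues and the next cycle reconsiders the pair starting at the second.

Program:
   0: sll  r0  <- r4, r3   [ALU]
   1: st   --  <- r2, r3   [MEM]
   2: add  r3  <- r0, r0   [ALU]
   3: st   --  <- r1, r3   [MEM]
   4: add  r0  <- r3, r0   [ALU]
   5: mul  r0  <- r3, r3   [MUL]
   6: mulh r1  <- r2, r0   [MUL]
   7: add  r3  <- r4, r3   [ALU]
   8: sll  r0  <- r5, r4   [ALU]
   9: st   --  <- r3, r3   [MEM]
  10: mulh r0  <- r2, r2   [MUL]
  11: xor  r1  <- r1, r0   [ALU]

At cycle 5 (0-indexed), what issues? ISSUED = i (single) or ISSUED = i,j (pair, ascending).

#0 head=0: sll.ALU/st.MEM i0&i1 2-wide
#1 head=2: add.ALU i2 RAW r3
#2 head=3: st.MEM/add.ALU i3&i4 2-wide
#3 head=5: mul.MUL i5 no-port MUL/MUL
#4 head=6: mulh.MUL/add.ALU i6&i7 2-wide
#5 head=8: sll.ALU/st.MEM i8&i9 2-wide
#6 head=10: mulh.MUL i10 RAW r0
#7 head=11: xor.ALU i11 tail

ISSUED = 8,9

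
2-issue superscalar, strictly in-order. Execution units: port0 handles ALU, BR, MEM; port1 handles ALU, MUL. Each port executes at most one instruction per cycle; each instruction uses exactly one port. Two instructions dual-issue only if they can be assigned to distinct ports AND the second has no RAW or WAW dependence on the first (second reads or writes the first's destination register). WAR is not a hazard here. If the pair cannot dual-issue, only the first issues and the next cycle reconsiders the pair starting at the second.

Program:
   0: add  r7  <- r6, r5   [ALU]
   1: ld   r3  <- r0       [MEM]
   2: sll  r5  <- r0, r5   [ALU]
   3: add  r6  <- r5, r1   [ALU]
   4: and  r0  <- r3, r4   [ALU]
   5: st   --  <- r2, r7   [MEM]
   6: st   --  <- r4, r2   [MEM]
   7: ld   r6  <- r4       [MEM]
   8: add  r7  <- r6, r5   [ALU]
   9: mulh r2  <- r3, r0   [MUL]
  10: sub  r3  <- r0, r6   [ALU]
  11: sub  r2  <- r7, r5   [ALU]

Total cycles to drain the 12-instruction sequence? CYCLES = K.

CYCLES = 8

[0] i0+i1  add;ld  -- dual
[1] i2  sll  -- RAW r5
[2] i3+i4  add;and  -- dual
[3] i5  st  -- no-port MEM/MEM
[4] i6  st  -- no-port MEM/MEM
[5] i7  ld  -- RAW r6
[6] i8+i9  add;mulh  -- dual
[7] i10+i11  sub;sub  -- dual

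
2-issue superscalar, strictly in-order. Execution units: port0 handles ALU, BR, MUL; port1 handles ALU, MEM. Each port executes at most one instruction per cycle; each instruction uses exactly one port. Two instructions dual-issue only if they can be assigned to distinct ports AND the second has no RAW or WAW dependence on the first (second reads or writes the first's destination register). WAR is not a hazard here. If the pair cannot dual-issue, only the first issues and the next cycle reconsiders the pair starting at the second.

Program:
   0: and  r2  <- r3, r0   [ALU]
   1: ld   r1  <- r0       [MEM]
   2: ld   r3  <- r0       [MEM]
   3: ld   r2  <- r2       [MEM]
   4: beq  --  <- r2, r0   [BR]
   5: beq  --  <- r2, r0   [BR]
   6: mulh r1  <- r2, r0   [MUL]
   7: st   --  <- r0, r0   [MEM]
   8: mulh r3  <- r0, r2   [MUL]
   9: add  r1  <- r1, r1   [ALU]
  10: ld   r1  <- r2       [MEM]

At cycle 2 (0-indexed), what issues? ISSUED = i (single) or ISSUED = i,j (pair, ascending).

  cy0 -> i0,i1 (and+ld) pair
  cy1 -> i2 (ld) no-port MEM/MEM
  cy2 -> i3 (ld) RAW r2
  cy3 -> i4 (beq) no-port BR/BR
  cy4 -> i5 (beq) no-port BR/MUL
  cy5 -> i6,i7 (mulh+st) pair
  cy6 -> i8,i9 (mulh+add) pair
  cy7 -> i10 (ld) tail

ISSUED = 3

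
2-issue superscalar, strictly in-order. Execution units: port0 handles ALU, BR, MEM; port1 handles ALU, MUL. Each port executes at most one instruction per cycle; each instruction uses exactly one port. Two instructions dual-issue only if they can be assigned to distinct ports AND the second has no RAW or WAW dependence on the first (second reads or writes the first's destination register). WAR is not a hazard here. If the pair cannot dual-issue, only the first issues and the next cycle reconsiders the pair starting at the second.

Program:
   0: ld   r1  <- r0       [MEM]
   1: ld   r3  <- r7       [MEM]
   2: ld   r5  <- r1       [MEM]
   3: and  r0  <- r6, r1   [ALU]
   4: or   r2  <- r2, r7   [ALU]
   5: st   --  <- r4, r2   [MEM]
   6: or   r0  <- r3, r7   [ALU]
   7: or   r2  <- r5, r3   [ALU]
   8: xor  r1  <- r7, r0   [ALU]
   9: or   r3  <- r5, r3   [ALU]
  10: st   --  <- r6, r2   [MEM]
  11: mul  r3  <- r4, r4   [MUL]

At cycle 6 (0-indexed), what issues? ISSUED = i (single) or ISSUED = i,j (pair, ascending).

c0: i0 ld  no-port MEM/MEM
c1: i1 ld  no-port MEM/MEM
c2: i2&i3 ld+and  dual
c3: i4 or  RAW r2
c4: i5&i6 st+or  dual
c5: i7&i8 or+xor  dual
c6: i9&i10 or+st  dual
c7: i11 mul  tail

ISSUED = 9,10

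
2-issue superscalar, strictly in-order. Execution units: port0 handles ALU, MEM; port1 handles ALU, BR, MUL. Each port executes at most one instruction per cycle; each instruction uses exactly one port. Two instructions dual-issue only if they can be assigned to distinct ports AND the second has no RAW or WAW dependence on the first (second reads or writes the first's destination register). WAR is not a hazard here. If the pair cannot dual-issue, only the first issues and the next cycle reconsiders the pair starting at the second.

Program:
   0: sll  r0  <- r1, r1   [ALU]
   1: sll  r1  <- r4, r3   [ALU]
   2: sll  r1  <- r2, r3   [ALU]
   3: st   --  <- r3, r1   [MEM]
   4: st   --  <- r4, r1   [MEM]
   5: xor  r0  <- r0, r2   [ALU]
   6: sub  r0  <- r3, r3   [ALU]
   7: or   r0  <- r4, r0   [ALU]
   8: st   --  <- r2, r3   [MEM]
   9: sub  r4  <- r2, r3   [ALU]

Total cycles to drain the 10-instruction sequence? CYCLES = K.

0. sll sll @i0&i1  | pair
1. sll @i2  | RAW r1
2. st @i3  | no-port MEM/MEM
3. st xor @i4&i5  | pair
4. sub @i6  | RAW+WAW r0
5. or st @i7&i8  | pair
6. sub @i9  | tail

CYCLES = 7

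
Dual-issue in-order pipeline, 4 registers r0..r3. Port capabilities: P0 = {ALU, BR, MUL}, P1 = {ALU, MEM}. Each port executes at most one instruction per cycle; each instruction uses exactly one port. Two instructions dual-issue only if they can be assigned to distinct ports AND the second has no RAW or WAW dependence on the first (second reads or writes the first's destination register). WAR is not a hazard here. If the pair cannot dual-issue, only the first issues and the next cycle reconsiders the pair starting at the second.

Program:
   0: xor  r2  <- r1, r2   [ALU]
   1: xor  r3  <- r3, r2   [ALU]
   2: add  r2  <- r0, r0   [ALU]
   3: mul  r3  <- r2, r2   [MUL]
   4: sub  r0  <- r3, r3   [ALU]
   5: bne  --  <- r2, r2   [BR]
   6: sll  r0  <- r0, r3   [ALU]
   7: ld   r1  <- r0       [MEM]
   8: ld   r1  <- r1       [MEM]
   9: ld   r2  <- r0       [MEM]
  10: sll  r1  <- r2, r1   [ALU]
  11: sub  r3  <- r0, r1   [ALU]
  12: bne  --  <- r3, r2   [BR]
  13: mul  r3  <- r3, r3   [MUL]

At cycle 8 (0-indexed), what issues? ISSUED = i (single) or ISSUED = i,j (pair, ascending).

c0: i0 xor  RAW r2
c1: i1+i2 xor add  pair
c2: i3 mul  RAW r3
c3: i4+i5 sub bne  pair
c4: i6 sll  RAW r0
c5: i7 ld  no-port MEM/MEM
c6: i8 ld  no-port MEM/MEM
c7: i9 ld  RAW r2
c8: i10 sll  RAW r1
c9: i11 sub  RAW r3
c10: i12 bne  no-port BR/MUL
c11: i13 mul  tail

ISSUED = 10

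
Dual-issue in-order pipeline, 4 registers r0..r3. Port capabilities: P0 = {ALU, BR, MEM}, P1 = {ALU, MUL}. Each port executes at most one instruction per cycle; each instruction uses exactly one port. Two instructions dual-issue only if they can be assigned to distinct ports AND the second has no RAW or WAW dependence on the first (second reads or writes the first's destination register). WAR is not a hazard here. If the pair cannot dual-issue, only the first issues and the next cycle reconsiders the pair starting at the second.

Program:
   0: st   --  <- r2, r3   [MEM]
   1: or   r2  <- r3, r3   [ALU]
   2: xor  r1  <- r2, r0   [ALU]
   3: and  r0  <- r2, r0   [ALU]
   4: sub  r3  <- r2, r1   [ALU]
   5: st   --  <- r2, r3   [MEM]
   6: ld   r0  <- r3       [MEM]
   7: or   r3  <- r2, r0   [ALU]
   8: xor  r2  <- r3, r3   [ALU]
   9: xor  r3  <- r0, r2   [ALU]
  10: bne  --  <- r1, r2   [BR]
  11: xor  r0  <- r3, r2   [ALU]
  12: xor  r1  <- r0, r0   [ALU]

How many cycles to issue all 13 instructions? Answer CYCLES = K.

[0] i0&i1  st/or  -- 2-wide
[1] i2&i3  xor/and  -- 2-wide
[2] i4  sub  -- RAW r3
[3] i5  st  -- no-port MEM/MEM
[4] i6  ld  -- RAW r0
[5] i7  or  -- RAW r3
[6] i8  xor  -- RAW r2
[7] i9&i10  xor/bne  -- 2-wide
[8] i11  xor  -- RAW r0
[9] i12  xor  -- tail

CYCLES = 10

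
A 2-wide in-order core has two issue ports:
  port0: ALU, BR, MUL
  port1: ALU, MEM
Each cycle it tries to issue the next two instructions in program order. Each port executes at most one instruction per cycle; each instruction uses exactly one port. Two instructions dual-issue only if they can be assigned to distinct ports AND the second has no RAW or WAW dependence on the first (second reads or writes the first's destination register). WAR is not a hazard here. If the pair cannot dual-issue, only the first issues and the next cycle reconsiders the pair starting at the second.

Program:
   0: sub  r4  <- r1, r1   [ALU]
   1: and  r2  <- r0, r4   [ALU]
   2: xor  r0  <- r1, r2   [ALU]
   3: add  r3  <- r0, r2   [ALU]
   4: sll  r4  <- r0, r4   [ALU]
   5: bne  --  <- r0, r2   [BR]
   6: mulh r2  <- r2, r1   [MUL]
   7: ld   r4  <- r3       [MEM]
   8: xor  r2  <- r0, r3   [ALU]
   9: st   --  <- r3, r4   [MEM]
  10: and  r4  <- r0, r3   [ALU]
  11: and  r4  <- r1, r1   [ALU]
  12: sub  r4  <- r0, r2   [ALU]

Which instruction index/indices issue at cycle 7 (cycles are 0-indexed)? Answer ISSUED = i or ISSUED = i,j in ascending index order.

[0] i0  sub.ALU  -- RAW r4
[1] i1  and.ALU  -- RAW r2
[2] i2  xor.ALU  -- RAW r0
[3] i3+i4  add.ALU;sll.ALU  -- pair
[4] i5  bne.BR  -- no-port BR/MUL
[5] i6+i7  mulh.MUL;ld.MEM  -- pair
[6] i8+i9  xor.ALU;st.MEM  -- pair
[7] i10  and.ALU  -- WAW r4
[8] i11  and.ALU  -- WAW r4
[9] i12  sub.ALU  -- tail

ISSUED = 10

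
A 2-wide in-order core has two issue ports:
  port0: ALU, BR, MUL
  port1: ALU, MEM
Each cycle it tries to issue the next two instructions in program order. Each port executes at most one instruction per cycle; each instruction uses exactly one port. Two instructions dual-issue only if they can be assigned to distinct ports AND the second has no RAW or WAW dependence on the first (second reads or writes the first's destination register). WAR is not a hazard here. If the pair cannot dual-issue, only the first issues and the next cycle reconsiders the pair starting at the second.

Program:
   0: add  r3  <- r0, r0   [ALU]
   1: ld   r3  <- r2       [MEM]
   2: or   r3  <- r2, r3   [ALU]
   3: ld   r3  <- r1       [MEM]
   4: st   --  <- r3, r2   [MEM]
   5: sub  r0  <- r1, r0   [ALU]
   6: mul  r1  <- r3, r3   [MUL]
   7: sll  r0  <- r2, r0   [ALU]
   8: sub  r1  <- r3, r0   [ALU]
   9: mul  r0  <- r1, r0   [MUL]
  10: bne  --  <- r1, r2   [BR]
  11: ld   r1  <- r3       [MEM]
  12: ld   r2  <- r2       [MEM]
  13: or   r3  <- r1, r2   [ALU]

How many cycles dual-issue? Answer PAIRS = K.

PAIRS = 3

c0: i0 add.ALU  WAW r3
c1: i1 ld.MEM  RAW+WAW r3
c2: i2 or.ALU  WAW r3
c3: i3 ld.MEM  no-port MEM/MEM
c4: i4+i5 st.MEM/sub.ALU  pair
c5: i6+i7 mul.MUL/sll.ALU  pair
c6: i8 sub.ALU  RAW r1
c7: i9 mul.MUL  no-port MUL/BR
c8: i10+i11 bne.BR/ld.MEM  pair
c9: i12 ld.MEM  RAW r2
c10: i13 or.ALU  tail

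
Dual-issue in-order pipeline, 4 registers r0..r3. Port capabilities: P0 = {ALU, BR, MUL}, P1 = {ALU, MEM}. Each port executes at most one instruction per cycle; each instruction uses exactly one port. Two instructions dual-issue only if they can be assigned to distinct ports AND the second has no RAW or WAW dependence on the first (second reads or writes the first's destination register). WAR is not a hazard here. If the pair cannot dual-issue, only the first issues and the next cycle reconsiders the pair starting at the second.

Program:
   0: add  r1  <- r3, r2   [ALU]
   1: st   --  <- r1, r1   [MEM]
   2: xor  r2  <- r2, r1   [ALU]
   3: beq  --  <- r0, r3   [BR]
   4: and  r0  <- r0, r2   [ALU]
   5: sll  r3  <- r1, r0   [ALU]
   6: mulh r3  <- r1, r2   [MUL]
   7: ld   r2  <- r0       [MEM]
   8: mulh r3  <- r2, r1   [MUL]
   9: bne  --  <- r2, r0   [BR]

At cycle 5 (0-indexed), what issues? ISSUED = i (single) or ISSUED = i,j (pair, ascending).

c0: i0 add.ALU  RAW r1
c1: i1&i2 st.MEM;xor.ALU  2-wide
c2: i3&i4 beq.BR;and.ALU  2-wide
c3: i5 sll.ALU  WAW r3
c4: i6&i7 mulh.MUL;ld.MEM  2-wide
c5: i8 mulh.MUL  no-port MUL/BR
c6: i9 bne.BR  tail

ISSUED = 8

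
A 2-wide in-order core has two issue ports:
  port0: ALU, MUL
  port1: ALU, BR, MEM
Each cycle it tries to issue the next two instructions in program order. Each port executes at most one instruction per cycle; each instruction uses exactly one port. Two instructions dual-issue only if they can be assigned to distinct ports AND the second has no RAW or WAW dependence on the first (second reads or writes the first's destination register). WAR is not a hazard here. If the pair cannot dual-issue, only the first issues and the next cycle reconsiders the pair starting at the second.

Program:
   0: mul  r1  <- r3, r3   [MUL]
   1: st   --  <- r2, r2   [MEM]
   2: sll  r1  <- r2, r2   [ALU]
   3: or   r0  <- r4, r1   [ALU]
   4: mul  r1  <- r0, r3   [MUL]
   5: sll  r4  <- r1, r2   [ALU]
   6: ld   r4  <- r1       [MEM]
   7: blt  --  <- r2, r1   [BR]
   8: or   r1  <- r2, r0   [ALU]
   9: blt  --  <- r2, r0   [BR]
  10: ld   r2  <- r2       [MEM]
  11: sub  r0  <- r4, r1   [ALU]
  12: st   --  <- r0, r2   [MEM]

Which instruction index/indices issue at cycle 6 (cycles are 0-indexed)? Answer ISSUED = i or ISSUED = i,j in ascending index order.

  cy0 -> i0,i1 (mul.MUL;st.MEM) 2-wide
  cy1 -> i2 (sll.ALU) RAW r1
  cy2 -> i3 (or.ALU) RAW r0
  cy3 -> i4 (mul.MUL) RAW r1
  cy4 -> i5 (sll.ALU) WAW r4
  cy5 -> i6 (ld.MEM) no-port MEM/BR
  cy6 -> i7,i8 (blt.BR;or.ALU) 2-wide
  cy7 -> i9 (blt.BR) no-port BR/MEM
  cy8 -> i10,i11 (ld.MEM;sub.ALU) 2-wide
  cy9 -> i12 (st.MEM) tail

ISSUED = 7,8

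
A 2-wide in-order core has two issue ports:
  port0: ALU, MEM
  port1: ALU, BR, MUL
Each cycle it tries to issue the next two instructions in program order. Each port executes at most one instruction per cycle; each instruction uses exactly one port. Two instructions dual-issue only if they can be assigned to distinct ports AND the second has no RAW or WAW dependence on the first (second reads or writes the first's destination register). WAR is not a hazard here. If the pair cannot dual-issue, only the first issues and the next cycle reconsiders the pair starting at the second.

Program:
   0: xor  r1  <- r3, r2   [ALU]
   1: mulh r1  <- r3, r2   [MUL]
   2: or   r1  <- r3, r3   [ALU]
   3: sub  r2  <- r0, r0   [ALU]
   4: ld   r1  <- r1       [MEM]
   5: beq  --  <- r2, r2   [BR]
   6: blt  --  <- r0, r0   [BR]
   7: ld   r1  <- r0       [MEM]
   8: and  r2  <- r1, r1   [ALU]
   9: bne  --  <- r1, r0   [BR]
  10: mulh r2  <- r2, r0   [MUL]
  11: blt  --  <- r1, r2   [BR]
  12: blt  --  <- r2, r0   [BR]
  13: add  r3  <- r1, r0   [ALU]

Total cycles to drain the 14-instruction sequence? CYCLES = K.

CYCLES = 9

#0 head=0: xor i0 WAW r1
#1 head=1: mulh i1 WAW r1
#2 head=2: or;sub i2&i3 2-wide
#3 head=4: ld;beq i4&i5 2-wide
#4 head=6: blt;ld i6&i7 2-wide
#5 head=8: and;bne i8&i9 2-wide
#6 head=10: mulh i10 no-port MUL/BR
#7 head=11: blt i11 no-port BR/BR
#8 head=12: blt;add i12&i13 2-wide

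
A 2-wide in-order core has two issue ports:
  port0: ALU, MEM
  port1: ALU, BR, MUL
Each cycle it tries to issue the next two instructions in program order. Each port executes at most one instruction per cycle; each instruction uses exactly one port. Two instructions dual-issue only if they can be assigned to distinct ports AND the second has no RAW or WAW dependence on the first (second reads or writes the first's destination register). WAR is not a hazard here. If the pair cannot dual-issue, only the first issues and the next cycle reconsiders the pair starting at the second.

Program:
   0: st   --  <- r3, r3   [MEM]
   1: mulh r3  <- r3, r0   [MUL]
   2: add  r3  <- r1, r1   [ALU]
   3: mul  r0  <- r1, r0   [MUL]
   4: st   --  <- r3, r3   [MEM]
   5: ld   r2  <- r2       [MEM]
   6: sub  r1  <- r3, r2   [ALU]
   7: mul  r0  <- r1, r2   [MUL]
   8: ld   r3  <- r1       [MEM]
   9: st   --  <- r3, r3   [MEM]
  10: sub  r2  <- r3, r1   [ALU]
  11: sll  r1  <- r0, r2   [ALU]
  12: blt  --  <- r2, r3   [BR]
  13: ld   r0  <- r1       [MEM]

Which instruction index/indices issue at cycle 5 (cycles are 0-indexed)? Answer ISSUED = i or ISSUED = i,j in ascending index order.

ISSUED = 7,8

t=0 i0+i1:st mulh ; 2-wide
t=1 i2+i3:add mul ; 2-wide
t=2 i4:st ; no-port MEM/MEM
t=3 i5:ld ; RAW r2
t=4 i6:sub ; RAW r1
t=5 i7+i8:mul ld ; 2-wide
t=6 i9+i10:st sub ; 2-wide
t=7 i11+i12:sll blt ; 2-wide
t=8 i13:ld ; tail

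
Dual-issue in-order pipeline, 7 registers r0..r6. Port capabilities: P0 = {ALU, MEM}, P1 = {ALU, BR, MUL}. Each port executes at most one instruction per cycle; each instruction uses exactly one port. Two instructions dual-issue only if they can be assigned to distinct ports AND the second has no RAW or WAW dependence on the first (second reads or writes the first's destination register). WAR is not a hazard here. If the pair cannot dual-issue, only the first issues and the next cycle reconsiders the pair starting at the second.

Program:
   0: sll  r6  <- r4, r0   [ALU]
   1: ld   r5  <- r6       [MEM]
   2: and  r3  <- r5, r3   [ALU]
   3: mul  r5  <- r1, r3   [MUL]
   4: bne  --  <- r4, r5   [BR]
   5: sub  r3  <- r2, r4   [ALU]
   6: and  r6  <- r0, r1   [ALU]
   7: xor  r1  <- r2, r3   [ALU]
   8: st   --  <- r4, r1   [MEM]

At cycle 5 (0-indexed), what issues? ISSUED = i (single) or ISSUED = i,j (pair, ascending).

ISSUED = 6,7

  cy0 -> i0 (sll) RAW r6
  cy1 -> i1 (ld) RAW r5
  cy2 -> i2 (and) RAW r3
  cy3 -> i3 (mul) no-port MUL/BR
  cy4 -> i4&i5 (bne;sub) pair
  cy5 -> i6&i7 (and;xor) pair
  cy6 -> i8 (st) tail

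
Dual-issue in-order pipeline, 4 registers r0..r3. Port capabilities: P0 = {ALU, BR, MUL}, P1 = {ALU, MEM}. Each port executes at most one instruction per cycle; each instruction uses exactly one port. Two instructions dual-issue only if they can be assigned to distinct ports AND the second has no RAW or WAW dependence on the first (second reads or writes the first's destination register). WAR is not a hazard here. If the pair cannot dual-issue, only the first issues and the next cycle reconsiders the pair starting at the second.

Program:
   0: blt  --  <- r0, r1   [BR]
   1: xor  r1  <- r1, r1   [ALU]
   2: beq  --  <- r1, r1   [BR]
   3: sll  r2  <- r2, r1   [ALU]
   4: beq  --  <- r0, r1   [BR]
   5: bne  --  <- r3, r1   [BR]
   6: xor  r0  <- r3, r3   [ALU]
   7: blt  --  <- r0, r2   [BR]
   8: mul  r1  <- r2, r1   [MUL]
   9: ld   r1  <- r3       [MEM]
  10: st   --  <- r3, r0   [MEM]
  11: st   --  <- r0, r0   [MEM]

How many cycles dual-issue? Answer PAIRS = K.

PAIRS = 3

c0: i0/i1 blt;xor  pair
c1: i2/i3 beq;sll  pair
c2: i4 beq  no-port BR/BR
c3: i5/i6 bne;xor  pair
c4: i7 blt  no-port BR/MUL
c5: i8 mul  WAW r1
c6: i9 ld  no-port MEM/MEM
c7: i10 st  no-port MEM/MEM
c8: i11 st  tail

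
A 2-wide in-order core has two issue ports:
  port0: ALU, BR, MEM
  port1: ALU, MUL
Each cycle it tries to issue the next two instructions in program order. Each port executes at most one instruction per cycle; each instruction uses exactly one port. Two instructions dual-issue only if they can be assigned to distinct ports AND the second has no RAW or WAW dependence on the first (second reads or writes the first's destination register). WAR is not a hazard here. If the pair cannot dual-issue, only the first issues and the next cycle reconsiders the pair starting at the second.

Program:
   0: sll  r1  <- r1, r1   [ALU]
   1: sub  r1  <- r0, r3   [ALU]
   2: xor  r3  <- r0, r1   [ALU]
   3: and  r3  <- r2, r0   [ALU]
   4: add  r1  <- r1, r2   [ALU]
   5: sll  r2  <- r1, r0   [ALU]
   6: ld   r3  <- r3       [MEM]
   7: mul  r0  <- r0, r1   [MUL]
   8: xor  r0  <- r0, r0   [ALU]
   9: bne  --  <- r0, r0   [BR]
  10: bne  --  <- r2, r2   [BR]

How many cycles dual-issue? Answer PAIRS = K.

PAIRS = 2

t=0 i0:sll ; WAW r1
t=1 i1:sub ; RAW r1
t=2 i2:xor ; WAW r3
t=3 i3,i4:and/add ; 2-wide
t=4 i5,i6:sll/ld ; 2-wide
t=5 i7:mul ; RAW+WAW r0
t=6 i8:xor ; RAW r0
t=7 i9:bne ; no-port BR/BR
t=8 i10:bne ; tail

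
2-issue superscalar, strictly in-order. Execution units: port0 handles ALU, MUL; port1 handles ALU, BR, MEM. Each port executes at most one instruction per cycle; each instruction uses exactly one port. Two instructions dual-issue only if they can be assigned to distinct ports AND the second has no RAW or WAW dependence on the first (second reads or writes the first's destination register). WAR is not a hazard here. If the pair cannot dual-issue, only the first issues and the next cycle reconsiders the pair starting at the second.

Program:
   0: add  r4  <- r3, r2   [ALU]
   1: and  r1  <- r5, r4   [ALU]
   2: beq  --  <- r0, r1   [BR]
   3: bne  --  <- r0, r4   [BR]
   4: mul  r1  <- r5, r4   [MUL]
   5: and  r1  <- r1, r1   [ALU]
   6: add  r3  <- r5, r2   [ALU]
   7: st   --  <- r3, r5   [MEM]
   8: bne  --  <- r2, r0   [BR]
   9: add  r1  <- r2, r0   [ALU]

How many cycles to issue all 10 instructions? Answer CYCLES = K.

CYCLES = 7

c0: i0 add  RAW r4
c1: i1 and  RAW r1
c2: i2 beq  no-port BR/BR
c3: i3/i4 bne+mul  2-wide
c4: i5/i6 and+add  2-wide
c5: i7 st  no-port MEM/BR
c6: i8/i9 bne+add  2-wide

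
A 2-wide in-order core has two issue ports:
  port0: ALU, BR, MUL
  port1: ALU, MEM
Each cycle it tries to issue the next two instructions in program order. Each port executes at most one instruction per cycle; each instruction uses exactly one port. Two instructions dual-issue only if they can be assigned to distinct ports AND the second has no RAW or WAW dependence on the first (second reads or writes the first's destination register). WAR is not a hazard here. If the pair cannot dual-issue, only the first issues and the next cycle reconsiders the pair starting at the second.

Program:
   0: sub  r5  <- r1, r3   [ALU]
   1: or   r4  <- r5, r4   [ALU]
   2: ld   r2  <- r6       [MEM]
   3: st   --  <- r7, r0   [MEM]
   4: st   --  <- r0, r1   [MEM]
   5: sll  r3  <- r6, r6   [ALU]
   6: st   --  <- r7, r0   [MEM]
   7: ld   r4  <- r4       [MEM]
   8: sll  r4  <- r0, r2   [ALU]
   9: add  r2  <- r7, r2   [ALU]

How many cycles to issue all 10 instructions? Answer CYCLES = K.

CYCLES = 7

  cy0 -> i0 (sub.ALU) RAW r5
  cy1 -> i1&i2 (or.ALU ld.MEM) pair
  cy2 -> i3 (st.MEM) no-port MEM/MEM
  cy3 -> i4&i5 (st.MEM sll.ALU) pair
  cy4 -> i6 (st.MEM) no-port MEM/MEM
  cy5 -> i7 (ld.MEM) WAW r4
  cy6 -> i8&i9 (sll.ALU add.ALU) pair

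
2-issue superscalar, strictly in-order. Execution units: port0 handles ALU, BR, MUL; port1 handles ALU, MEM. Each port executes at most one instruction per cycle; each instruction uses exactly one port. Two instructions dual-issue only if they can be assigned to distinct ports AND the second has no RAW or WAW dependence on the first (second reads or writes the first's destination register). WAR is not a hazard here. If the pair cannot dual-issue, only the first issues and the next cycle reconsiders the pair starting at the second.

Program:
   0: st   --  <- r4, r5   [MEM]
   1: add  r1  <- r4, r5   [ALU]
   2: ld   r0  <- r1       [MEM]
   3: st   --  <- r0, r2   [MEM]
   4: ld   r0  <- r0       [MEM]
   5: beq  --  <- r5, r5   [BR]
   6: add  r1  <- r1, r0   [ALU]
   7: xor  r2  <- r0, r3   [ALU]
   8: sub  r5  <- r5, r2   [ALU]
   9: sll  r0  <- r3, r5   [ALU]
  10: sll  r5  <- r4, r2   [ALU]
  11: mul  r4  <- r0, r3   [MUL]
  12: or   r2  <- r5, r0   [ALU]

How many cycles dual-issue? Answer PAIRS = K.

PAIRS = 5

0. st.MEM add.ALU @i0&i1  | dual
1. ld.MEM @i2  | no-port MEM/MEM
2. st.MEM @i3  | no-port MEM/MEM
3. ld.MEM beq.BR @i4&i5  | dual
4. add.ALU xor.ALU @i6&i7  | dual
5. sub.ALU @i8  | RAW r5
6. sll.ALU sll.ALU @i9&i10  | dual
7. mul.MUL or.ALU @i11&i12  | dual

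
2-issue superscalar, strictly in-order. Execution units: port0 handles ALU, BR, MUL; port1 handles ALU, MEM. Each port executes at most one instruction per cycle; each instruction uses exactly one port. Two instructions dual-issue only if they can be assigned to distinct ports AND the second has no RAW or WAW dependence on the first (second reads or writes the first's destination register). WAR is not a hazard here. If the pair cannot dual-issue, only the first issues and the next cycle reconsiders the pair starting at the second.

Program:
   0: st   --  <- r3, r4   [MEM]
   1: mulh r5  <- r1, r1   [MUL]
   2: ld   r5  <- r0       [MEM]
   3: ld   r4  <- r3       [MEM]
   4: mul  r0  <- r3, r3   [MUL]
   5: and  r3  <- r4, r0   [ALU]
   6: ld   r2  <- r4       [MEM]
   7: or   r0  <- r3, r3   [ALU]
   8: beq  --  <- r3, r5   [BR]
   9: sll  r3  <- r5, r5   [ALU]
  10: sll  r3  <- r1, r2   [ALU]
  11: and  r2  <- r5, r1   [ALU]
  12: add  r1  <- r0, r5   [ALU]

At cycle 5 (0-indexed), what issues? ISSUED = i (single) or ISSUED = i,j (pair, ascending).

t=0 i0+i1:st.MEM+mulh.MUL ; 2-wide
t=1 i2:ld.MEM ; no-port MEM/MEM
t=2 i3+i4:ld.MEM+mul.MUL ; 2-wide
t=3 i5+i6:and.ALU+ld.MEM ; 2-wide
t=4 i7+i8:or.ALU+beq.BR ; 2-wide
t=5 i9:sll.ALU ; WAW r3
t=6 i10+i11:sll.ALU+and.ALU ; 2-wide
t=7 i12:add.ALU ; tail

ISSUED = 9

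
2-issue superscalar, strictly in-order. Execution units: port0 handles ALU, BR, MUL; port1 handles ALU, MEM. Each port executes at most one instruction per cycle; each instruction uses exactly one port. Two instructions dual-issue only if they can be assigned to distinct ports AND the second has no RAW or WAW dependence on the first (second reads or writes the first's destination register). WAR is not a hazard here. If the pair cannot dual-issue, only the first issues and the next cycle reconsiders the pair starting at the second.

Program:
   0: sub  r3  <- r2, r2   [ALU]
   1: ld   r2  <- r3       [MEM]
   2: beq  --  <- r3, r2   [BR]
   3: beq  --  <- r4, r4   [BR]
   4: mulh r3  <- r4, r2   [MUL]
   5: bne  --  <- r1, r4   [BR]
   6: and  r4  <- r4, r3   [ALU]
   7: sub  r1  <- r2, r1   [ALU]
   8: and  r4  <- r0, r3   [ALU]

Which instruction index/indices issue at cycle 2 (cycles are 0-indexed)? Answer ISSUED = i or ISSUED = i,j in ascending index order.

ISSUED = 2

[0] i0  sub.ALU  -- RAW r3
[1] i1  ld.MEM  -- RAW r2
[2] i2  beq.BR  -- no-port BR/BR
[3] i3  beq.BR  -- no-port BR/MUL
[4] i4  mulh.MUL  -- no-port MUL/BR
[5] i5+i6  bne.BR/and.ALU  -- dual
[6] i7+i8  sub.ALU/and.ALU  -- dual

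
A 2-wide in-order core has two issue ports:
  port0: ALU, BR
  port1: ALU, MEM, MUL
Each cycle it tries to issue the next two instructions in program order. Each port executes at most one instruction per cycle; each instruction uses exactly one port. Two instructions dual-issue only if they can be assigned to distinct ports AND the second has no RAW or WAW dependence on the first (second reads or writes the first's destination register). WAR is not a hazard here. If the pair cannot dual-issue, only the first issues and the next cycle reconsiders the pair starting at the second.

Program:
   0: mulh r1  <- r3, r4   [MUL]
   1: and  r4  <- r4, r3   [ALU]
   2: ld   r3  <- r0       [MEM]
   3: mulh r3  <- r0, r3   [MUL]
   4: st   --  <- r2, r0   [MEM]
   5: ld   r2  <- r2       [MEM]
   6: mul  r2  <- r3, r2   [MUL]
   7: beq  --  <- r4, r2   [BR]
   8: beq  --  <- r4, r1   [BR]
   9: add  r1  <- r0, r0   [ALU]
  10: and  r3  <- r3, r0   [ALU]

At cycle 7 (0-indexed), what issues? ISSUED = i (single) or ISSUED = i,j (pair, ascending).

0. mulh.MUL and.ALU @i0/i1  | dual
1. ld.MEM @i2  | no-port MEM/MUL
2. mulh.MUL @i3  | no-port MUL/MEM
3. st.MEM @i4  | no-port MEM/MEM
4. ld.MEM @i5  | no-port MEM/MUL
5. mul.MUL @i6  | RAW r2
6. beq.BR @i7  | no-port BR/BR
7. beq.BR add.ALU @i8/i9  | dual
8. and.ALU @i10  | tail

ISSUED = 8,9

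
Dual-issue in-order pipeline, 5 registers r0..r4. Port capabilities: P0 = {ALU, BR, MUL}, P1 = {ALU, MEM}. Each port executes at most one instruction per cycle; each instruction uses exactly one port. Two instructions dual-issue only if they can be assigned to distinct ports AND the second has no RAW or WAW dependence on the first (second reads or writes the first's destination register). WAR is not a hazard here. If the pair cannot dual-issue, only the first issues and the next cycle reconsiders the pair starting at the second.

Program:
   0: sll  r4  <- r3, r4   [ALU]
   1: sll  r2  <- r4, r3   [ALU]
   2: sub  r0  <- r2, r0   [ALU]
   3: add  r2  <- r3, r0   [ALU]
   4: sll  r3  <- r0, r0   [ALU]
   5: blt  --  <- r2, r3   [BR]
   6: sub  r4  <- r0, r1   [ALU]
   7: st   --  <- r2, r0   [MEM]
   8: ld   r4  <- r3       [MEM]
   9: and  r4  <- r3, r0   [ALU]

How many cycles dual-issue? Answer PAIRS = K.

PAIRS = 2

0. sll @i0  | RAW r4
1. sll @i1  | RAW r2
2. sub @i2  | RAW r0
3. add+sll @i3&i4  | 2-wide
4. blt+sub @i5&i6  | 2-wide
5. st @i7  | no-port MEM/MEM
6. ld @i8  | WAW r4
7. and @i9  | tail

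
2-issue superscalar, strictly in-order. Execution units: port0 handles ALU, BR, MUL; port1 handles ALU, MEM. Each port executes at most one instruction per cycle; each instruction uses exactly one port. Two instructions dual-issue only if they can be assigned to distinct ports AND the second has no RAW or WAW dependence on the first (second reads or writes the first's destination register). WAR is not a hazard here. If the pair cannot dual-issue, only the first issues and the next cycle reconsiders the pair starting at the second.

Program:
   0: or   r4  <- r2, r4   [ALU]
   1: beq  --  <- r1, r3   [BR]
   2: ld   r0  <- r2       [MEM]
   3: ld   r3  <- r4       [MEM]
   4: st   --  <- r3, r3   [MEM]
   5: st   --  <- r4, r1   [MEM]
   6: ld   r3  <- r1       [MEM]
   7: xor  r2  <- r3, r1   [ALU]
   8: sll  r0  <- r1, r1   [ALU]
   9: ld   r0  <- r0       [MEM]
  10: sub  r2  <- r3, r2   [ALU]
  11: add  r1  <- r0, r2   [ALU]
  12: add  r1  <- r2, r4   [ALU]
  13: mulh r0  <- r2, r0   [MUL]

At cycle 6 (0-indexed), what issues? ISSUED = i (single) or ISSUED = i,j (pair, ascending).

0. or;beq @i0,i1  | dual
1. ld @i2  | no-port MEM/MEM
2. ld @i3  | no-port MEM/MEM
3. st @i4  | no-port MEM/MEM
4. st @i5  | no-port MEM/MEM
5. ld @i6  | RAW r3
6. xor;sll @i7,i8  | dual
7. ld;sub @i9,i10  | dual
8. add @i11  | WAW r1
9. add;mulh @i12,i13  | dual

ISSUED = 7,8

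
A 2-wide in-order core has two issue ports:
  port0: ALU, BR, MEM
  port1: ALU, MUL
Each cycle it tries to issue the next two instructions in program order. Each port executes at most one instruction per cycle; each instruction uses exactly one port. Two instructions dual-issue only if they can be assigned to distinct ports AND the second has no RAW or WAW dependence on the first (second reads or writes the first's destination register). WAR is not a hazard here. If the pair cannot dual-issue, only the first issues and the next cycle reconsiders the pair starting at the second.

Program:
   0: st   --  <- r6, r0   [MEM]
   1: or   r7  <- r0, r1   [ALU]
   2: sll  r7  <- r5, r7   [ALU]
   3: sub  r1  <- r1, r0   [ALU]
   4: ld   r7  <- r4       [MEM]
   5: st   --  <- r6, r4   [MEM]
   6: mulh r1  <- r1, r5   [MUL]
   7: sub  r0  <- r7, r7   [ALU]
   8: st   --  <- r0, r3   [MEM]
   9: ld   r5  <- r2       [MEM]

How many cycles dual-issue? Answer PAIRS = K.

PAIRS = 3

[0] i0/i1  st;or  -- dual
[1] i2/i3  sll;sub  -- dual
[2] i4  ld  -- no-port MEM/MEM
[3] i5/i6  st;mulh  -- dual
[4] i7  sub  -- RAW r0
[5] i8  st  -- no-port MEM/MEM
[6] i9  ld  -- tail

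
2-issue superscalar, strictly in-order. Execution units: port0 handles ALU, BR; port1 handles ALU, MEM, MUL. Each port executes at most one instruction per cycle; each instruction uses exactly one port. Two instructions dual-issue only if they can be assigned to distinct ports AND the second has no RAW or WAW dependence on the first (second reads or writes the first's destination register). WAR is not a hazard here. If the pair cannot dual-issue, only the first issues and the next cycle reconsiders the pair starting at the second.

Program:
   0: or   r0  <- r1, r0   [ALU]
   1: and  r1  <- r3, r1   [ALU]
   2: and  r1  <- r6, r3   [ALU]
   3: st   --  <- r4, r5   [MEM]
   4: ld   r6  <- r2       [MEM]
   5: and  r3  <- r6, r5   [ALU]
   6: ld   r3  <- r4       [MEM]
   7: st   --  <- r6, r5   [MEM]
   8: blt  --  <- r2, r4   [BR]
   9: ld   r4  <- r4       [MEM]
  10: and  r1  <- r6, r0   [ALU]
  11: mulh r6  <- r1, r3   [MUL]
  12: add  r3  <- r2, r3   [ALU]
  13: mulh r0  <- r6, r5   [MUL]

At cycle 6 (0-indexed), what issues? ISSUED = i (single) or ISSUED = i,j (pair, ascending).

ISSUED = 9,10

[0] i0/i1  or.ALU/and.ALU  -- dual
[1] i2/i3  and.ALU/st.MEM  -- dual
[2] i4  ld.MEM  -- RAW r6
[3] i5  and.ALU  -- WAW r3
[4] i6  ld.MEM  -- no-port MEM/MEM
[5] i7/i8  st.MEM/blt.BR  -- dual
[6] i9/i10  ld.MEM/and.ALU  -- dual
[7] i11/i12  mulh.MUL/add.ALU  -- dual
[8] i13  mulh.MUL  -- tail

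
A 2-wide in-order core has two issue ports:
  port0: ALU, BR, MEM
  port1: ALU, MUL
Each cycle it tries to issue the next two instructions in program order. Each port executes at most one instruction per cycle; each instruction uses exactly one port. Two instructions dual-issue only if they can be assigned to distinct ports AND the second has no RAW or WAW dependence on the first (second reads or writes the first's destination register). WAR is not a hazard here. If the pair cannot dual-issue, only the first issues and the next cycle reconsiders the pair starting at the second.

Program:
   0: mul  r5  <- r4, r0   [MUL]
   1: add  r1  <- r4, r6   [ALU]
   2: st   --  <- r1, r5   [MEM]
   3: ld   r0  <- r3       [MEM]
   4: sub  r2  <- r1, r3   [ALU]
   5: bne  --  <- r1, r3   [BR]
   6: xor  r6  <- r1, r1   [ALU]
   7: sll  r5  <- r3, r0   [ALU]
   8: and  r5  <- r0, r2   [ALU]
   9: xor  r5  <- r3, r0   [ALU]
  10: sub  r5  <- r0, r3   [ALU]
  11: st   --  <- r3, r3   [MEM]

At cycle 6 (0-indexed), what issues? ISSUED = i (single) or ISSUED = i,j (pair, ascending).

t=0 i0&i1:mul;add ; pair
t=1 i2:st ; no-port MEM/MEM
t=2 i3&i4:ld;sub ; pair
t=3 i5&i6:bne;xor ; pair
t=4 i7:sll ; WAW r5
t=5 i8:and ; WAW r5
t=6 i9:xor ; WAW r5
t=7 i10&i11:sub;st ; pair

ISSUED = 9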